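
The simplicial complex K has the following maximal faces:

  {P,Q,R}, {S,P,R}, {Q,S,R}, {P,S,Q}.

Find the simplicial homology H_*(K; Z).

Take the total order P < Q < R < S on the vertex set. Then K (dimension 2) consists of the simplices:

  0-simplices (4): P, Q, R, S
  1-simplices (6): PQ, PR, PS, QR, QS, RS
  2-simplices (4): PQR, PQS, PRS, QRS

so the chain groups are C_0 ≅ Z^4, C_1 ≅ Z^6, C_2 ≅ Z^4.

∂_1: C_1 → C_0 maps an edge to its endpoints' difference, ∂[p,q] = q − p. For instance
  ∂PQ = Q − P.
The resulting 4×6 matrix has rank 3, and its Smith normal form has invariant factors (1,1,1).

The boundary map ∂_2: C_2 → C_1 maps a triangle to the signed sum of its edges. For instance
  ∂PQS = QS − PS + PQ,
  ∂PQR = QR − PR + PQ.
As a 6×4 matrix over Z this has rank 3, with invariant factors (1,1,1).

From H_k ≅ ker(∂_k) / im(∂_{k+1}) we obtain:

  H_0: rank C_0 − rank ∂_1 = 4 − 3 = 1, and the invariant factors of ∂_1 are all 1, so H_0 = Z.
  H_1: rank ker ∂_1 − rank ∂_2 = (6 − 3) − 3 = 0, and the invariant factors of ∂_2 are all 1, so H_1 = 0.
  H_2: rank ker ∂_2 − rank ∂_3 = (4 − 3) − 0 = 1, and there is no ∂_3, so H_2 = Z.

As a check, the Euler characteristic is 4 − 6 + 4 = 2, which agrees with 1 − 0 + 1 = 2.
(K is a triangulation of the 2-sphere S^2.)

H_0 = Z,  H_1 = 0,  H_2 = Z.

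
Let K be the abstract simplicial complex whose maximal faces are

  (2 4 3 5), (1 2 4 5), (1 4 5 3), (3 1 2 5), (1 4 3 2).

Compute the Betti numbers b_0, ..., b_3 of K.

Order the vertices as 1 < 2 < 3 < 4 < 5. Listing each simplex with vertices in this order, K has dimension 3 with simplices:

  0-simplices (5): [1], [2], [3], [4], [5]
  1-simplices (10): [1,2], [1,3], [1,4], [1,5], [2,3], [2,4], [2,5], [3,4], [3,5], [4,5]
  2-simplices (10): [1,2,3], [1,2,4], [1,2,5], [1,3,4], [1,3,5], [1,4,5], [2,3,4], [2,3,5], [2,4,5], [3,4,5]
  3-simplices (5): [1,2,3,4], [1,2,3,5], [1,2,4,5], [1,3,4,5], [2,3,4,5]

so the chain groups are C_0 ≅ Z^5, C_1 ≅ Z^10, C_2 ≅ Z^10, C_3 ≅ Z^5.

∂_1: C_1 → C_0 sends each edge [p,q] (with p < q) to q − p. For instance
  ∂[3,5] = [5] − [3].
The resulting 5×10 matrix has rank 4, and its Smith normal form has invariant factors (1,1,1,1).

Boundary ∂_2: C_2 → C_1 maps a triangle to the signed sum of its edges. For instance
  ∂[1,2,3] = [2,3] − [1,3] + [1,2],
  ∂[1,2,5] = [2,5] − [1,5] + [1,2].
This gives a 10×10 integer matrix of rank 6; reducing to Smith normal form yields diagonal entries (1,1,1,1,1,1).

Boundary ∂_3: C_3 → C_2 sends each 3-simplex σ to the alternating sum Σ_i (−1)^i (σ with its i-th vertex removed). For instance
  ∂[1,2,3,5] = [2,3,5] − [1,3,5] + [1,2,5] − [1,2,3],
  ∂[1,2,3,4] = [2,3,4] − [1,3,4] + [1,2,4] − [1,2,3].
The 10×5 boundary matrix has rank 4 and Smith normal form diag(1,1,1,1).

Reading off H_k = ker ∂_k / im ∂_{k+1}:

  H_0: rank C_0 − rank ∂_1 = 5 − 4 = 1, and the invariant factors of ∂_1 are all 1, so H_0 = Z.
  H_1: rank ker ∂_1 − rank ∂_2 = (10 − 4) − 6 = 0, and the invariant factors of ∂_2 are all 1, so H_1 = 0.
  H_2: rank ker ∂_2 − rank ∂_3 = (10 − 6) − 4 = 0, and the invariant factors of ∂_3 are all 1, so H_2 = 0.
  H_3: rank ker ∂_3 − rank ∂_4 = (5 − 4) − 0 = 1, and there is no ∂_4, so H_3 = Z.

Hence the Betti numbers are b_0 = 1, b_1 = 0, b_2 = 0, b_3 = 1.

b_0 = 1, b_1 = 0, b_2 = 0, b_3 = 1.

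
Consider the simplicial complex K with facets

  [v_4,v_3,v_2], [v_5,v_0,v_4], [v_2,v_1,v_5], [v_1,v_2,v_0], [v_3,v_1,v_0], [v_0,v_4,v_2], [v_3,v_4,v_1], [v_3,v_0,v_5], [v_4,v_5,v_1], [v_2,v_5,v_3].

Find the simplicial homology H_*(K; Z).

Order the vertices as v_0 < v_1 < v_2 < v_3 < v_4 < v_5. Listing each simplex with vertices in this order, K has dimension 2 with simplices:

  0-simplices (6): [v_0], [v_1], [v_2], [v_3], [v_4], [v_5]
  1-simplices (15): (15 of them)
  2-simplices (10): [v_0,v_1,v_2], [v_0,v_1,v_3], [v_0,v_2,v_4], [v_0,v_3,v_5], [v_0,v_4,v_5], [v_1,v_2,v_5], [v_1,v_3,v_4], [v_1,v_4,v_5], [v_2,v_3,v_4], [v_2,v_3,v_5]

so the chain groups are C_0 ≅ Z^6, C_1 ≅ Z^15, C_2 ≅ Z^10.

The boundary map ∂_1: C_1 → C_0 sends each edge [p,q] (with p < q) to q − p.
This gives a 6×15 integer matrix of rank 5; reducing to Smith normal form yields diagonal entries (1,1,1,1,1).

∂_2: C_2 → C_1 maps a triangle to the signed sum of its edges. For instance
  ∂[v_0,v_3,v_5] = [v_3,v_5] − [v_0,v_5] + [v_0,v_3],
  ∂[v_0,v_2,v_4] = [v_2,v_4] − [v_0,v_4] + [v_0,v_2].
The resulting 15×10 matrix has rank 10, and its Smith normal form has invariant factors (1,1,1,1,1,1,1,1,1,2).

Now H_k = ker ∂_k / im ∂_{k+1}, so:

  H_0: rank C_0 − rank ∂_1 = 6 − 5 = 1, and the invariant factors of ∂_1 are all 1, so H_0 ≅ Z.
  H_1: rank ker ∂_1 − rank ∂_2 = (15 − 5) − 10 = 0, and ∂_2 has invariant factor 2 > 1, so H_1 ≅ Z/2.
  H_2: rank ker ∂_2 − rank ∂_3 = (10 − 10) − 0 = 0, and there is no ∂_3, so H_2 ≅ 0.

(K is a triangulation of the real projective plane RP^2.)

H_0 ≅ Z,  H_1 ≅ Z/2,  H_2 = 0.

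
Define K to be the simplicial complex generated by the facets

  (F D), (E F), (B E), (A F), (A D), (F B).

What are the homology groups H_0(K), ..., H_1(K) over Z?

H_0 ≅ Z,  H_1 ≅ Z^2.

Fix the vertex order A < B < D < E < F and write every simplex with vertices in increasing order. Then dim K = 1 and the simplices of K are:

  0-simplices (5): A, B, D, E, F
  1-simplices (6): AD, AF, BE, BF, DF, EF

so the chain groups are C_0 ≅ Z^5, C_1 ≅ Z^6.

The boundary map ∂_1: C_1 → C_0 is given by ∂[p,q] = [q] − [p].
As a 5×6 matrix over Z this has rank 4, with invariant factors (1,1,1,1).

Now H_k = ker ∂_k / im ∂_{k+1}, so:

  H_0: rank C_0 − rank ∂_1 = 5 − 4 = 1, and the invariant factors of ∂_1 are all 1, so H_0 = Z.
  H_1: rank ker ∂_1 − rank ∂_2 = (6 − 4) − 0 = 2, and there is no ∂_2, so H_1 = Z^2.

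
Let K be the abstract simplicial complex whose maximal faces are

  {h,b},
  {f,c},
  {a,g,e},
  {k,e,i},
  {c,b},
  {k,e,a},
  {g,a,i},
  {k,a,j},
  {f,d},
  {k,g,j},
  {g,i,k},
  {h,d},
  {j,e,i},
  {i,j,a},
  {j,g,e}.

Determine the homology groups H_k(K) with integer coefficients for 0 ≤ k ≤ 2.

K has 11 vertices, 20 edges, 10 triangles.
rank ∂_0 = 0, rank ∂_1 = 9 ⇒ b_0 = 11 − 0 − 9 = 2; all invariant factors of ∂_1 are 1 so no torsion. So H_0 = Z^2.
rank ∂_1 = 9, rank ∂_2 = 10 ⇒ b_1 = 20 − 9 − 10 = 1; ∂_2 has invariant factor(s) [2] giving torsion. So H_1 = Z × Z/2.
rank ∂_2 = 10, rank ∂_3 = 0 ⇒ b_2 = 10 − 10 − 0 = 0. So H_2 = 0.

H_0 ≅ Z^2,  H_1 ≅ Z × Z/2,  H_2 = 0.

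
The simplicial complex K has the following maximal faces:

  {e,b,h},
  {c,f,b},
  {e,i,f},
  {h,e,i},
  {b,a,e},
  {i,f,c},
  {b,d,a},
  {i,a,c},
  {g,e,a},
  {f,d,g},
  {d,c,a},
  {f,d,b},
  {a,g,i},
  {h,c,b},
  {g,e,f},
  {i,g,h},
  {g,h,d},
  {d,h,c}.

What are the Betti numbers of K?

b_0 = 1, b_1 = 1, b_2 = 0.

We work with the vertex ordering a < b < c < d < e < f < g < h < i. The simplices of K, each written with vertices in increasing order, are:

  0-simplices (9): a, b, c, d, e, f, g, h, i
  1-simplices (27): ab, ac, ad, ae, ag, ai, bc, bd, be, bf, bh, cd, cf, ch, ci, df, dg, dh, ef, eg, eh, ei, fg, fi, gh, gi, hi
  2-simplices (18): abd, abe, acd, aci, aeg, agi, bcf, bch, bdf, beh, cdh, cfi, dfg, dgh, efg, efi, ehi, ghi

giving chain groups C_0 ≅ Z^9, C_1 ≅ Z^27, C_2 ≅ Z^18.

∂_1: C_1 → C_0 maps an edge to its endpoints' difference, ∂[p,q] = q − p. For instance
  ∂cd = d − c.
As a 9×27 matrix over Z this has rank 8, with invariant factors (1,1,1,1,1,1,1,1).

∂_2: C_2 → C_1 sends each 2-simplex [p,q,r] to [q,r] − [p,r] + [p,q]. For instance
  ∂bdf = df − bf + bd,
  ∂abd = bd − ad + ab.
As a 27×18 matrix over Z this has rank 18, with invariant factors (1,1,1,1,1,1,1,1,1,1,1,1,1,1,1,1,1,2).

Computing H_k = (kernel of ∂_k) / (image of ∂_{k+1}):

  H_0: rank C_0 − rank ∂_1 = 9 − 8 = 1, and the invariant factors of ∂_1 are all 1, so H_0 = Z.
  H_1: rank ker ∂_1 − rank ∂_2 = (27 − 8) − 18 = 1, and ∂_2 has invariant factor 2 > 1, so H_1 = Z × Z/2.
  H_2: rank ker ∂_2 − rank ∂_3 = (18 − 18) − 0 = 0, and there is no ∂_3, so H_2 = 0.

As a check, the Euler characteristic is 9 − 27 + 18 = 0, which agrees with 1 − 1 + 0 = 0.

Hence the Betti numbers are b_0 = 1, b_1 = 1, b_2 = 0.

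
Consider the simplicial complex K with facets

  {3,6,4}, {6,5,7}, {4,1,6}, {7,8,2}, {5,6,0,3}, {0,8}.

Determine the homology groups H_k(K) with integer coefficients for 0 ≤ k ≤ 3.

K has 9 vertices, 16 edges, 8 triangles, 1 3-simplex.
rank ∂_0 = 0, rank ∂_1 = 8 ⇒ b_0 = 9 − 0 − 8 = 1; all invariant factors of ∂_1 are 1 so no torsion. So H_0 ≅ Z.
rank ∂_1 = 8, rank ∂_2 = 7 ⇒ b_1 = 16 − 8 − 7 = 1; all invariant factors of ∂_2 are 1 so no torsion. So H_1 ≅ Z.
rank ∂_2 = 7, rank ∂_3 = 1 ⇒ b_2 = 8 − 7 − 1 = 0; all invariant factors of ∂_3 are 1 so no torsion. So H_2 ≅ 0.
rank ∂_3 = 1, rank ∂_4 = 0 ⇒ b_3 = 1 − 1 − 0 = 0. So H_3 ≅ 0.

H_0 = Z,  H_1 = Z,  H_2 = 0,  H_3 = 0.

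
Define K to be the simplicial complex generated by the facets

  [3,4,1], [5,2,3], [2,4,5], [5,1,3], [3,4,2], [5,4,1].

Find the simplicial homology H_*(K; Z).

H_0 ≅ Z,  H_1 = 0,  H_2 ≅ Z.

Order the vertices as 1 < 2 < 3 < 4 < 5. Listing each simplex with vertices in this order, K has dimension 2 with simplices:

  0-simplices (5): [1], [2], [3], [4], [5]
  1-simplices (9): [1,3], [1,4], [1,5], [2,3], [2,4], [2,5], [3,4], [3,5], [4,5]
  2-simplices (6): [1,3,4], [1,3,5], [1,4,5], [2,3,4], [2,3,5], [2,4,5]

giving chain groups C_0 ≅ Z^5, C_1 ≅ Z^9, C_2 ≅ Z^6.

Boundary ∂_1: C_1 → C_0 is given by ∂[p,q] = [q] − [p].
The 5×9 boundary matrix has rank 4 and Smith normal form diag(1,1,1,1).

The boundary map ∂_2: C_2 → C_1 maps a triangle to the signed sum of its edges. For instance
  ∂[2,4,5] = [4,5] − [2,5] + [2,4],
  ∂[1,3,5] = [3,5] − [1,5] + [1,3].
As a 9×6 matrix over Z this has rank 5, with invariant factors (1,1,1,1,1).

Now H_k = ker ∂_k / im ∂_{k+1}, so:

  H_0: rank C_0 − rank ∂_1 = 5 − 4 = 1, and the invariant factors of ∂_1 are all 1, so H_0 = Z.
  H_1: rank ker ∂_1 − rank ∂_2 = (9 − 4) − 5 = 0, and the invariant factors of ∂_2 are all 1, so H_1 = 0.
  H_2: rank ker ∂_2 − rank ∂_3 = (6 − 5) − 0 = 1, and there is no ∂_3, so H_2 = Z.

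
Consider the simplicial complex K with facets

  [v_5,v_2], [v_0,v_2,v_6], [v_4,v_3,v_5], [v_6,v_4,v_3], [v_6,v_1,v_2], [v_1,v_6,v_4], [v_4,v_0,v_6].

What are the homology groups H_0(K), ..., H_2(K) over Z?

H_0 ≅ Z,  H_1 ≅ Z,  H_2 = 0.

K has 7 vertices, 13 edges, 6 triangles.
rank ∂_0 = 0, rank ∂_1 = 6 ⇒ b_0 = 7 − 0 − 6 = 1; all invariant factors of ∂_1 are 1 so no torsion. So H_0 = Z.
rank ∂_1 = 6, rank ∂_2 = 6 ⇒ b_1 = 13 − 6 − 6 = 1; all invariant factors of ∂_2 are 1 so no torsion. So H_1 = Z.
rank ∂_2 = 6, rank ∂_3 = 0 ⇒ b_2 = 6 − 6 − 0 = 0. So H_2 = 0.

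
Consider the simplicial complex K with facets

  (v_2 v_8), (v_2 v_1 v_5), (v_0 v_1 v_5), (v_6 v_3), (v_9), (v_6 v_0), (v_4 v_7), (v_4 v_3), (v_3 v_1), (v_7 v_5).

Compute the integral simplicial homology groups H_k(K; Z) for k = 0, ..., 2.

Order the vertices as v_0 < v_1 < v_2 < v_3 < v_4 < v_5 < v_6 < v_7 < v_8 < v_9. Listing each simplex with vertices in this order, K has dimension 2 with simplices:

  0-simplices (10): [v_0], [v_1], [v_2], [v_3], [v_4], [v_5], [v_6], [v_7], [v_8], [v_9]
  1-simplices (12): [v_0,v_1], [v_0,v_5], [v_0,v_6], [v_1,v_2], [v_1,v_3], [v_1,v_5], [v_2,v_5], [v_2,v_8], [v_3,v_4], [v_3,v_6], [v_4,v_7], [v_5,v_7]
  2-simplices (2): [v_0,v_1,v_5], [v_1,v_2,v_5]

Hence C_0 ≅ Z^10, C_1 ≅ Z^12, C_2 ≅ Z^2.

Boundary ∂_1: C_1 → C_0 sends each edge [p,q] (with p < q) to q − p. For instance
  ∂[v_5,v_7] = [v_7] − [v_5].
As a 10×12 matrix over Z this has rank 8, with invariant factors (1,1,1,1,1,1,1,1).

Boundary ∂_2: C_2 → C_1 sends each 2-simplex [p,q,r] to [q,r] − [p,r] + [p,q]. For instance
  ∂[v_0,v_1,v_5] = [v_1,v_5] − [v_0,v_5] + [v_0,v_1],
  ∂[v_1,v_2,v_5] = [v_2,v_5] − [v_1,v_5] + [v_1,v_2].
The 12×2 boundary matrix has rank 2 and Smith normal form diag(1,1).

Reading off H_k = ker ∂_k / im ∂_{k+1}:

  H_0: rank C_0 − rank ∂_1 = 10 − 8 = 2, and the invariant factors of ∂_1 are all 1, so H_0 = Z^2.
  H_1: rank ker ∂_1 − rank ∂_2 = (12 − 8) − 2 = 2, and the invariant factors of ∂_2 are all 1, so H_1 = Z^2.
  H_2: rank ker ∂_2 − rank ∂_3 = (2 − 2) − 0 = 0, and there is no ∂_3, so H_2 = 0.

H_0 ≅ Z^2,  H_1 ≅ Z^2,  H_2 = 0.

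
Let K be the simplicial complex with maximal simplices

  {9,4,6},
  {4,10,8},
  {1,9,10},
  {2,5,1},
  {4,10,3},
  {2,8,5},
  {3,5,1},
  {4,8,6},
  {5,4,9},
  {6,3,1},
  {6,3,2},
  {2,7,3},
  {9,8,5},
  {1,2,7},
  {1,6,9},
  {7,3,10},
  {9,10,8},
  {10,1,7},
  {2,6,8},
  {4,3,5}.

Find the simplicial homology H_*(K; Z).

H_0 ≅ Z,  H_1 ≅ Z ⊕ Z/2,  H_2 = 0.

Fix the vertex order 1 < 2 < 3 < 4 < 5 < 6 < 7 < 8 < 9 < 10 and write every simplex with vertices in increasing order. Then dim K = 2 and the simplices of K are:

  0-simplices (10): [1], [2], [3], [4], [5], [6], [7], [8], [9], [10]
  1-simplices (30): (30 of them)
  2-simplices (20): (20 of them)

Hence C_0 ≅ Z^10, C_1 ≅ Z^30, C_2 ≅ Z^20.

∂_1: C_1 → C_0 is given by ∂[p,q] = [q] − [p]. For instance
  ∂[4,9] = [9] − [4].
The 10×30 boundary matrix has rank 9 and Smith normal form diag(1,1,1,1,1,1,1,1,1).

The boundary map ∂_2: C_2 → C_1 acts by ∂[p,q,r] = [q,r] − [p,r] + [p,q]. For instance
  ∂[4,6,9] = [6,9] − [4,9] + [4,6],
  ∂[1,2,7] = [2,7] − [1,7] + [1,2].
The resulting 30×20 matrix has rank 20, and its Smith normal form has invariant factors (1,1,1,1,1,1,1,1,1,1,1,1,1,1,1,1,1,1,1,2).

Now H_k = ker ∂_k / im ∂_{k+1}, so:

  H_0: rank C_0 − rank ∂_1 = 10 − 9 = 1, and the invariant factors of ∂_1 are all 1, so H_0 ≅ Z.
  H_1: rank ker ∂_1 − rank ∂_2 = (30 − 9) − 20 = 1, and ∂_2 has invariant factor 2 > 1, so H_1 ≅ Z ⊕ Z/2.
  H_2: rank ker ∂_2 − rank ∂_3 = (20 − 20) − 0 = 0, and there is no ∂_3, so H_2 ≅ 0.

(K is a triangulation of the Klein bottle.)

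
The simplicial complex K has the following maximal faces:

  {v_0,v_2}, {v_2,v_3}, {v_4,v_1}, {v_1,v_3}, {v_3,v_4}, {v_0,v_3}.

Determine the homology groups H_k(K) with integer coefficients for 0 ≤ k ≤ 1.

H_0 = Z,  H_1 = Z^2.

Order the vertices as v_0 < v_1 < v_2 < v_3 < v_4. Listing each simplex with vertices in this order, K has dimension 1 with simplices:

  0-simplices (5): [v_0], [v_1], [v_2], [v_3], [v_4]
  1-simplices (6): [v_0,v_2], [v_0,v_3], [v_1,v_3], [v_1,v_4], [v_2,v_3], [v_3,v_4]

Hence C_0 ≅ Z^5, C_1 ≅ Z^6.

∂_1: C_1 → C_0 sends each edge [p,q] (with p < q) to q − p. For instance
  ∂[v_0,v_2] = [v_2] − [v_0].
The resulting 5×6 matrix has rank 4, and its Smith normal form has invariant factors (1,1,1,1).

Now H_k = ker ∂_k / im ∂_{k+1}, so:

  H_0: rank C_0 − rank ∂_1 = 5 − 4 = 1, and the invariant factors of ∂_1 are all 1, so H_0 = Z.
  H_1: rank ker ∂_1 − rank ∂_2 = (6 − 4) − 0 = 2, and there is no ∂_2, so H_1 = Z^2.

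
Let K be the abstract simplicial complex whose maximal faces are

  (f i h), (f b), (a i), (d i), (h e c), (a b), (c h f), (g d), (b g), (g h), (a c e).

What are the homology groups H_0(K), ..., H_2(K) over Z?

Order the vertices as a < b < c < d < e < f < g < h < i. Listing each simplex with vertices in this order, K has dimension 2 with simplices:

  0-simplices (9): a, b, c, d, e, f, g, h, i
  1-simplices (16): ab, ac, ae, ai, bf, bg, ce, cf, ch, dg, di, eh, fh, fi, gh, hi
  2-simplices (4): ace, ceh, cfh, fhi

so the chain groups are C_0 ≅ Z^9, C_1 ≅ Z^16, C_2 ≅ Z^4.

Boundary ∂_1: C_1 → C_0 is given by ∂[p,q] = [q] − [p].
The 9×16 boundary matrix has rank 8 and Smith normal form diag(1,1,1,1,1,1,1,1).

Boundary ∂_2: C_2 → C_1 maps a triangle to the signed sum of its edges. For instance
  ∂ceh = eh − ch + ce,
  ∂fhi = hi − fi + fh.
This gives a 16×4 integer matrix of rank 4; reducing to Smith normal form yields diagonal entries (1,1,1,1).

Computing H_k = (kernel of ∂_k) / (image of ∂_{k+1}):

  H_0: rank C_0 − rank ∂_1 = 9 − 8 = 1, and the invariant factors of ∂_1 are all 1, so H_0 ≅ Z.
  H_1: rank ker ∂_1 − rank ∂_2 = (16 − 8) − 4 = 4, and the invariant factors of ∂_2 are all 1, so H_1 ≅ Z^4.
  H_2: rank ker ∂_2 − rank ∂_3 = (4 − 4) − 0 = 0, and there is no ∂_3, so H_2 ≅ 0.

As a check, the Euler characteristic is 9 − 16 + 4 = -3, which agrees with 1 − 4 + 0 = -3.

H_0 ≅ Z,  H_1 ≅ Z^4,  H_2 = 0.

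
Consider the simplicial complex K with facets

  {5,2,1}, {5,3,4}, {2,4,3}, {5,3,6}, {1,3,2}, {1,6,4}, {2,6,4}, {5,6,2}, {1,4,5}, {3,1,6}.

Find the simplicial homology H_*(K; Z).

Order the vertices as 1 < 2 < 3 < 4 < 5 < 6. Listing each simplex with vertices in this order, K has dimension 2 with simplices:

  0-simplices (6): [1], [2], [3], [4], [5], [6]
  1-simplices (15): [1,2], [1,3], [1,4], [1,5], [1,6], [2,3], [2,4], [2,5], [2,6], [3,4], [3,5], [3,6], [4,5], [4,6], [5,6]
  2-simplices (10): [1,2,3], [1,2,5], [1,3,6], [1,4,5], [1,4,6], [2,3,4], [2,4,6], [2,5,6], [3,4,5], [3,5,6]

giving chain groups C_0 ≅ Z^6, C_1 ≅ Z^15, C_2 ≅ Z^10.

∂_1: C_1 → C_0 maps an edge to its endpoints' difference, ∂[p,q] = q − p. For instance
  ∂[1,4] = [4] − [1].
As a 6×15 matrix over Z this has rank 5, with invariant factors (1,1,1,1,1).

∂_2: C_2 → C_1 acts by ∂[p,q,r] = [q,r] − [p,r] + [p,q]. For instance
  ∂[3,5,6] = [5,6] − [3,6] + [3,5],
  ∂[2,3,4] = [3,4] − [2,4] + [2,3].
The resulting 15×10 matrix has rank 10, and its Smith normal form has invariant factors (1,1,1,1,1,1,1,1,1,2).

Now H_k = ker ∂_k / im ∂_{k+1}, so:

  H_0: rank C_0 − rank ∂_1 = 6 − 5 = 1, and the invariant factors of ∂_1 are all 1, so H_0 = Z.
  H_1: rank ker ∂_1 − rank ∂_2 = (15 − 5) − 10 = 0, and ∂_2 has invariant factor 2 > 1, so H_1 = Z/2Z.
  H_2: rank ker ∂_2 − rank ∂_3 = (10 − 10) − 0 = 0, and there is no ∂_3, so H_2 = 0.

(K is a triangulation of the real projective plane RP^2.)

H_0 = Z,  H_1 = Z/2Z,  H_2 = 0.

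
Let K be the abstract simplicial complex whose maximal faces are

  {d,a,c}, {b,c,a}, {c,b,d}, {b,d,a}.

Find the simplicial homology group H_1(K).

Fix the vertex order a < b < c < d and write every simplex with vertices in increasing order. Then dim K = 2 and the simplices of K are:

  0-simplices (4): a, b, c, d
  1-simplices (6): ab, ac, ad, bc, bd, cd
  2-simplices (4): abc, abd, acd, bcd

giving chain groups C_0 ≅ Z^4, C_1 ≅ Z^6, C_2 ≅ Z^4.

∂_1: C_1 → C_0 maps an edge to its endpoints' difference, ∂[p,q] = q − p. For instance
  ∂cd = d − c.
This gives a 4×6 integer matrix of rank 3; reducing to Smith normal form yields diagonal entries (1,1,1).

∂_2: C_2 → C_1 acts by ∂[p,q,r] = [q,r] − [p,r] + [p,q]. For instance
  ∂abd = bd − ad + ab,
  ∂abc = bc − ac + ab.
The resulting 6×4 matrix has rank 3, and its Smith normal form has invariant factors (1,1,1).

Reading off H_k = ker ∂_k / im ∂_{k+1}:

  H_1: rank ker ∂_1 − rank ∂_2 = (6 − 3) − 3 = 0, and the invariant factors of ∂_2 are all 1, so H_1 ≅ 0.

H_1 ≅ 0.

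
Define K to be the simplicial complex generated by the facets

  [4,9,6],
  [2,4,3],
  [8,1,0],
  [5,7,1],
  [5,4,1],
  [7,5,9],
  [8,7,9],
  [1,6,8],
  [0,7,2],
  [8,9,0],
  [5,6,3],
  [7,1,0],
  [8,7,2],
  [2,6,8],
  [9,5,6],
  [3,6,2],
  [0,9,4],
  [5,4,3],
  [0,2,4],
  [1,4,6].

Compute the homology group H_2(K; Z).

K has 10 vertices, 30 edges, 20 triangles.
rank ∂_2 = 20, rank ∂_3 = 0 ⇒ b_2 = 20 − 20 − 0 = 0. So H_2 ≅ 0.

H_2 = 0.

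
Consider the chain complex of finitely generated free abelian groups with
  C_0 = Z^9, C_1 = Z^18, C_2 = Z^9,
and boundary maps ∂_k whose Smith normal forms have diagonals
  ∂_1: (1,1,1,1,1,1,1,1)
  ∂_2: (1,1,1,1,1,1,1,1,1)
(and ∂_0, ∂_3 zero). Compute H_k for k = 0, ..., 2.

H_0 = Z,  H_1 = Z,  H_2 = 0.

H_0: b_0 = 9 − 0 − 8 = 1; torsion from ∂_1 factors > 1: none. So H_0 = Z.
H_1: b_1 = 18 − 8 − 9 = 1; torsion from ∂_2 factors > 1: none. So H_1 = Z.
H_2: b_2 = 9 − 9 − 0 = 0; torsion from ∂_3 factors > 1: none. So H_2 = 0.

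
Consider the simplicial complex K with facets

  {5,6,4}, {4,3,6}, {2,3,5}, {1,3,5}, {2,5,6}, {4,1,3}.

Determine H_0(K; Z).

H_0 = Z.

Order the vertices as 1 < 2 < 3 < 4 < 5 < 6. Listing each simplex with vertices in this order, K has dimension 2 with simplices:

  0-simplices (6): [1], [2], [3], [4], [5], [6]
  1-simplices (12): [1,3], [1,4], [1,5], [2,3], [2,5], [2,6], [3,4], [3,5], [3,6], [4,5], [4,6], [5,6]
  2-simplices (6): [1,3,4], [1,3,5], [2,3,5], [2,5,6], [3,4,6], [4,5,6]

giving chain groups C_0 ≅ Z^6, C_1 ≅ Z^12, C_2 ≅ Z^6.

∂_1: C_1 → C_0 sends each edge [p,q] (with p < q) to q − p.
The resulting 6×12 matrix has rank 5, and its Smith normal form has invariant factors (1,1,1,1,1).

The boundary map ∂_2: C_2 → C_1 maps a triangle to the signed sum of its edges. For instance
  ∂[3,4,6] = [4,6] − [3,6] + [3,4],
  ∂[1,3,5] = [3,5] − [1,5] + [1,3].
As a 12×6 matrix over Z this has rank 6, with invariant factors (1,1,1,1,1,1).

Reading off H_k = ker ∂_k / im ∂_{k+1}:

  H_0: rank C_0 − rank ∂_1 = 6 − 5 = 1, and the invariant factors of ∂_1 are all 1, so H_0 ≅ Z.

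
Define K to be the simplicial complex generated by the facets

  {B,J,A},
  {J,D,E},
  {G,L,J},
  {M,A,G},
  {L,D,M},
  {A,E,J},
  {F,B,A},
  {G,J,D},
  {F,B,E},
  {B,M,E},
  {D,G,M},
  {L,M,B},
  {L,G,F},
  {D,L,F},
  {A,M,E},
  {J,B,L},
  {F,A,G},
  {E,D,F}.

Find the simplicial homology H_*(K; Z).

Fix the vertex order A < B < D < E < F < G < J < L < M and write every simplex with vertices in increasing order. Then dim K = 2 and the simplices of K are:

  0-simplices (9): A, B, D, E, F, G, J, L, M
  1-simplices (27): AB, AE, AF, AG, AJ, AM, BE, BF, BJ, BL, BM, DE, DF, DG, DJ, DL, DM, EF, EJ, EM, FG, FL, GJ, GL, GM, JL, LM
  2-simplices (18): ABF, ABJ, AEJ, AEM, AFG, AGM, BEF, BEM, BJL, BLM, DEF, DEJ, DFL, DGJ, DGM, DLM, FGL, GJL

giving chain groups C_0 ≅ Z^9, C_1 ≅ Z^27, C_2 ≅ Z^18.

Boundary ∂_1: C_1 → C_0 is given by ∂[p,q] = [q] − [p]. For instance
  ∂DJ = J − D.
This gives a 9×27 integer matrix of rank 8; reducing to Smith normal form yields diagonal entries (1,1,1,1,1,1,1,1).

∂_2: C_2 → C_1 maps a triangle to the signed sum of its edges. For instance
  ∂ABF = BF − AF + AB,
  ∂BEM = EM − BM + BE.
The resulting 27×18 matrix has rank 18, and its Smith normal form has invariant factors (1,1,1,1,1,1,1,1,1,1,1,1,1,1,1,1,1,2).

From H_k ≅ ker(∂_k) / im(∂_{k+1}) we obtain:

  H_0: rank C_0 − rank ∂_1 = 9 − 8 = 1, and the invariant factors of ∂_1 are all 1, so H_0 ≅ Z.
  H_1: rank ker ∂_1 − rank ∂_2 = (27 − 8) − 18 = 1, and ∂_2 has invariant factor 2 > 1, so H_1 ≅ Z ⊕ Z_2.
  H_2: rank ker ∂_2 − rank ∂_3 = (18 − 18) − 0 = 0, and there is no ∂_3, so H_2 ≅ 0.

As a check, the Euler characteristic is 9 − 27 + 18 = 0, which agrees with 1 − 1 + 0 = 0.
(K is a triangulation of the Klein bottle.)

H_0 ≅ Z,  H_1 ≅ Z ⊕ Z_2,  H_2 = 0.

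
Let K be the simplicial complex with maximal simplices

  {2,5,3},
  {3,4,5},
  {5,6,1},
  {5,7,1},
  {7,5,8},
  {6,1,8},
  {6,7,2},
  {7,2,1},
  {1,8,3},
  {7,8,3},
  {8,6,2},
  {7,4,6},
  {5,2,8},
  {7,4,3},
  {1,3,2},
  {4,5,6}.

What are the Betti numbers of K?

Take the total order 1 < 2 < 3 < 4 < 5 < 6 < 7 < 8 on the vertex set. Then K (dimension 2) consists of the simplices:

  0-simplices (8): [1], [2], [3], [4], [5], [6], [7], [8]
  1-simplices (24): (24 of them)
  2-simplices (16): [1,2,3], [1,2,7], [1,3,8], [1,5,6], [1,5,7], [1,6,8], [2,3,5], [2,5,8], [2,6,7], [2,6,8], [3,4,5], [3,4,7], [3,7,8], [4,5,6], [4,6,7], [5,7,8]

giving chain groups C_0 ≅ Z^8, C_1 ≅ Z^24, C_2 ≅ Z^16.

∂_1: C_1 → C_0 is given by ∂[p,q] = [q] − [p]. For instance
  ∂[4,6] = [6] − [4].
The resulting 8×24 matrix has rank 7, and its Smith normal form has invariant factors (1,1,1,1,1,1,1).

Boundary ∂_2: C_2 → C_1 acts by ∂[p,q,r] = [q,r] − [p,r] + [p,q]. For instance
  ∂[2,6,7] = [6,7] − [2,7] + [2,6],
  ∂[1,5,7] = [5,7] − [1,7] + [1,5].
This gives a 24×16 integer matrix of rank 15; reducing to Smith normal form yields diagonal entries (1,1,1,1,1,1,1,1,1,1,1,1,1,1,1).

Computing H_k = (kernel of ∂_k) / (image of ∂_{k+1}):

  H_0: rank C_0 − rank ∂_1 = 8 − 7 = 1, and the invariant factors of ∂_1 are all 1, so H_0 ≅ Z.
  H_1: rank ker ∂_1 − rank ∂_2 = (24 − 7) − 15 = 2, and the invariant factors of ∂_2 are all 1, so H_1 ≅ Z^2.
  H_2: rank ker ∂_2 − rank ∂_3 = (16 − 15) − 0 = 1, and there is no ∂_3, so H_2 ≅ Z.

(K is a triangulation of the torus T^2.)

Hence the Betti numbers are b_0 = 1, b_1 = 2, b_2 = 1.

b_0 = 1, b_1 = 2, b_2 = 1.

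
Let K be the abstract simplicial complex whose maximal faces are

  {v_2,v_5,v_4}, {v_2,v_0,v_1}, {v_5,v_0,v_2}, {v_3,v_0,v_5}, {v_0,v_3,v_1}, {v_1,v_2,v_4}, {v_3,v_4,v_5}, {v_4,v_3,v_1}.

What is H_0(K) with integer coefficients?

Fix the vertex order v_0 < v_1 < v_2 < v_3 < v_4 < v_5 and write every simplex with vertices in increasing order. Then dim K = 2 and the simplices of K are:

  0-simplices (6): [v_0], [v_1], [v_2], [v_3], [v_4], [v_5]
  1-simplices (12): [v_0,v_1], [v_0,v_2], [v_0,v_3], [v_0,v_5], [v_1,v_2], [v_1,v_3], [v_1,v_4], [v_2,v_4], [v_2,v_5], [v_3,v_4], [v_3,v_5], [v_4,v_5]
  2-simplices (8): [v_0,v_1,v_2], [v_0,v_1,v_3], [v_0,v_2,v_5], [v_0,v_3,v_5], [v_1,v_2,v_4], [v_1,v_3,v_4], [v_2,v_4,v_5], [v_3,v_4,v_5]

Hence C_0 ≅ Z^6, C_1 ≅ Z^12, C_2 ≅ Z^8.

∂_1: C_1 → C_0 is given by ∂[p,q] = [q] − [p]. For instance
  ∂[v_2,v_5] = [v_5] − [v_2].
As a 6×12 matrix over Z this has rank 5, with invariant factors (1,1,1,1,1).

The boundary map ∂_2: C_2 → C_1 maps a triangle to the signed sum of its edges. For instance
  ∂[v_3,v_4,v_5] = [v_4,v_5] − [v_3,v_5] + [v_3,v_4],
  ∂[v_1,v_2,v_4] = [v_2,v_4] − [v_1,v_4] + [v_1,v_2].
This gives a 12×8 integer matrix of rank 7; reducing to Smith normal form yields diagonal entries (1,1,1,1,1,1,1).

Now H_k = ker ∂_k / im ∂_{k+1}, so:

  H_0: rank C_0 − rank ∂_1 = 6 − 5 = 1, and the invariant factors of ∂_1 are all 1, so H_0 = Z.

(K is a triangulation of the 2-sphere S^2.)

H_0 ≅ Z.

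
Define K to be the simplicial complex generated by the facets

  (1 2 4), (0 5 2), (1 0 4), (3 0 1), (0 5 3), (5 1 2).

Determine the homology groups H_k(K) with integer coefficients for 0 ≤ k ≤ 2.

H_0 = Z,  H_1 = Z,  H_2 = 0.

We work with the vertex ordering 0 < 1 < 2 < 3 < 4 < 5. The simplices of K, each written with vertices in increasing order, are:

  0-simplices (6): [0], [1], [2], [3], [4], [5]
  1-simplices (12): [0,1], [0,2], [0,3], [0,4], [0,5], [1,2], [1,3], [1,4], [1,5], [2,4], [2,5], [3,5]
  2-simplices (6): [0,1,3], [0,1,4], [0,2,5], [0,3,5], [1,2,4], [1,2,5]

giving chain groups C_0 ≅ Z^6, C_1 ≅ Z^12, C_2 ≅ Z^6.

Boundary ∂_1: C_1 → C_0 maps an edge to its endpoints' difference, ∂[p,q] = q − p.
The resulting 6×12 matrix has rank 5, and its Smith normal form has invariant factors (1,1,1,1,1).

∂_2: C_2 → C_1 acts by ∂[p,q,r] = [q,r] − [p,r] + [p,q]. For instance
  ∂[1,2,5] = [2,5] − [1,5] + [1,2],
  ∂[0,3,5] = [3,5] − [0,5] + [0,3].
As a 12×6 matrix over Z this has rank 6, with invariant factors (1,1,1,1,1,1).

Now H_k = ker ∂_k / im ∂_{k+1}, so:

  H_0: rank C_0 − rank ∂_1 = 6 − 5 = 1, and the invariant factors of ∂_1 are all 1, so H_0 = Z.
  H_1: rank ker ∂_1 − rank ∂_2 = (12 − 5) − 6 = 1, and the invariant factors of ∂_2 are all 1, so H_1 = Z.
  H_2: rank ker ∂_2 − rank ∂_3 = (6 − 6) − 0 = 0, and there is no ∂_3, so H_2 = 0.

As a check, the Euler characteristic is 6 − 12 + 6 = 0, which agrees with 1 − 1 + 0 = 0.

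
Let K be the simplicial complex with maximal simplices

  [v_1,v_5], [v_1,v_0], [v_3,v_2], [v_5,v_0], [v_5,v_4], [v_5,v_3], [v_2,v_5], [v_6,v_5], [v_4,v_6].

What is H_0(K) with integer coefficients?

H_0 = Z.

K has 7 vertices, 9 edges.
rank ∂_0 = 0, rank ∂_1 = 6 ⇒ b_0 = 7 − 0 − 6 = 1; all invariant factors of ∂_1 are 1 so no torsion. So H_0 ≅ Z.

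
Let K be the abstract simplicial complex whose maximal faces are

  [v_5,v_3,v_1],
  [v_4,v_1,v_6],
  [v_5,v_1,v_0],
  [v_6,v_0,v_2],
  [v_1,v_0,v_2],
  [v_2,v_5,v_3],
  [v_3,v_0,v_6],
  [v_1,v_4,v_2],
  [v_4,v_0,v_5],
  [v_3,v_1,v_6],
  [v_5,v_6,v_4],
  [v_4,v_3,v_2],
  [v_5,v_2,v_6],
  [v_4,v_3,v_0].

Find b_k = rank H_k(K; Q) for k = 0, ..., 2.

b_0 = 1, b_1 = 2, b_2 = 1.

We work with the vertex ordering v_0 < v_1 < v_2 < v_3 < v_4 < v_5 < v_6. The simplices of K, each written with vertices in increasing order, are:

  0-simplices (7): [v_0], [v_1], [v_2], [v_3], [v_4], [v_5], [v_6]
  1-simplices (21): (21 of them)
  2-simplices (14): (14 of them)

so the chain groups are C_0 ≅ Z^7, C_1 ≅ Z^21, C_2 ≅ Z^14.

The boundary map ∂_1: C_1 → C_0 maps an edge to its endpoints' difference, ∂[p,q] = q − p. For instance
  ∂[v_0,v_3] = [v_3] − [v_0].
As a 7×21 matrix over Z this has rank 6, with invariant factors (1,1,1,1,1,1).

The boundary map ∂_2: C_2 → C_1 maps a triangle to the signed sum of its edges. For instance
  ∂[v_2,v_5,v_6] = [v_5,v_6] − [v_2,v_6] + [v_2,v_5],
  ∂[v_1,v_3,v_5] = [v_3,v_5] − [v_1,v_5] + [v_1,v_3].
The resulting 21×14 matrix has rank 13, and its Smith normal form has invariant factors (1,1,1,1,1,1,1,1,1,1,1,1,1).

Computing H_k = (kernel of ∂_k) / (image of ∂_{k+1}):

  H_0: rank C_0 − rank ∂_1 = 7 − 6 = 1, and the invariant factors of ∂_1 are all 1, so H_0 ≅ Z.
  H_1: rank ker ∂_1 − rank ∂_2 = (21 − 6) − 13 = 2, and the invariant factors of ∂_2 are all 1, so H_1 ≅ Z^2.
  H_2: rank ker ∂_2 − rank ∂_3 = (14 − 13) − 0 = 1, and there is no ∂_3, so H_2 ≅ Z.

Hence the Betti numbers are b_0 = 1, b_1 = 2, b_2 = 1.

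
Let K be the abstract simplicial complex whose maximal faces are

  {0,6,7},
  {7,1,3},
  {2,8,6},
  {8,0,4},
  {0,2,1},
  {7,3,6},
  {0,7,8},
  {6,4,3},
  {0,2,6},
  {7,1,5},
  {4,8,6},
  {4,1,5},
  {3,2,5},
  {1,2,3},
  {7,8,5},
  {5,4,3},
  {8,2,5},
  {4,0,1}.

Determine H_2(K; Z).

Order the vertices as 0 < 1 < 2 < 3 < 4 < 5 < 6 < 7 < 8. Listing each simplex with vertices in this order, K has dimension 2 with simplices:

  0-simplices (9): [0], [1], [2], [3], [4], [5], [6], [7], [8]
  1-simplices (27): (27 of them)
  2-simplices (18): [0,1,2], [0,1,4], [0,2,6], [0,4,8], [0,6,7], [0,7,8], [1,2,3], [1,3,7], [1,4,5], [1,5,7], [2,3,5], [2,5,8], [2,6,8], [3,4,5], [3,4,6], [3,6,7], [4,6,8], [5,7,8]

so the chain groups are C_0 ≅ Z^9, C_1 ≅ Z^27, C_2 ≅ Z^18.

Boundary ∂_1: C_1 → C_0 maps an edge to its endpoints' difference, ∂[p,q] = q − p.
The resulting 9×27 matrix has rank 8, and its Smith normal form has invariant factors (1,1,1,1,1,1,1,1).

∂_2: C_2 → C_1 acts by ∂[p,q,r] = [q,r] − [p,r] + [p,q]. For instance
  ∂[0,4,8] = [4,8] − [0,8] + [0,4],
  ∂[3,6,7] = [6,7] − [3,7] + [3,6].
As a 27×18 matrix over Z this has rank 18, with invariant factors (1,1,1,1,1,1,1,1,1,1,1,1,1,1,1,1,1,2).

From H_k ≅ ker(∂_k) / im(∂_{k+1}) we obtain:

  H_2: rank ker ∂_2 − rank ∂_3 = (18 − 18) − 0 = 0, and there is no ∂_3, so H_2 = 0.

(K is a triangulation of the Klein bottle.)

H_2 ≅ 0.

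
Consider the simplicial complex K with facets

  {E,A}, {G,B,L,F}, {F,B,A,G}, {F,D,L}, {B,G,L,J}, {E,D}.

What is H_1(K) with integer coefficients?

Fix the vertex order A < B < D < E < F < G < J < L and write every simplex with vertices in increasing order. Then dim K = 3 and the simplices of K are:

  0-simplices (8): A, B, D, E, F, G, J, L
  1-simplices (16): AB, AE, AF, AG, BF, BG, BJ, BL, DE, DF, DL, FG, FL, GJ, GL, JL
  2-simplices (11): ABF, ABG, AFG, BFG, BFL, BGJ, BGL, BJL, DFL, FGL, GJL
  3-simplices (3): ABFG, BFGL, BGJL

giving chain groups C_0 ≅ Z^8, C_1 ≅ Z^16, C_2 ≅ Z^11, C_3 ≅ Z^3.

Boundary ∂_1: C_1 → C_0 maps an edge to its endpoints' difference, ∂[p,q] = q − p. For instance
  ∂DL = L − D.
This gives a 8×16 integer matrix of rank 7; reducing to Smith normal form yields diagonal entries (1,1,1,1,1,1,1).

Boundary ∂_2: C_2 → C_1 acts by ∂[p,q,r] = [q,r] − [p,r] + [p,q]. For instance
  ∂BFG = FG − BG + BF,
  ∂DFL = FL − DL + DF.
The 16×11 boundary matrix has rank 8 and Smith normal form diag(1,1,1,1,1,1,1,1).

The boundary map ∂_3: C_3 → C_2 sends each 3-simplex σ to the alternating sum Σ_i (−1)^i (σ with its i-th vertex removed). For instance
  ∂BFGL = FGL − BGL + BFL − BFG,
  ∂ABFG = BFG − AFG + ABG − ABF.
This gives a 11×3 integer matrix of rank 3; reducing to Smith normal form yields diagonal entries (1,1,1).

Now H_k = ker ∂_k / im ∂_{k+1}, so:

  H_1: rank ker ∂_1 − rank ∂_2 = (16 − 7) − 8 = 1, and the invariant factors of ∂_2 are all 1, so H_1 = Z.

H_1 = Z.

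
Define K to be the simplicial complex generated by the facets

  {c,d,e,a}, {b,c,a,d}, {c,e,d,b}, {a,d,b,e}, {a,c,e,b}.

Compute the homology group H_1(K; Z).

Take the total order a < b < c < d < e on the vertex set. Then K (dimension 3) consists of the simplices:

  0-simplices (5): a, b, c, d, e
  1-simplices (10): ab, ac, ad, ae, bc, bd, be, cd, ce, de
  2-simplices (10): abc, abd, abe, acd, ace, ade, bcd, bce, bde, cde
  3-simplices (5): abcd, abce, abde, acde, bcde

so the chain groups are C_0 ≅ Z^5, C_1 ≅ Z^10, C_2 ≅ Z^10, C_3 ≅ Z^5.

∂_1: C_1 → C_0 is given by ∂[p,q] = [q] − [p].
This gives a 5×10 integer matrix of rank 4; reducing to Smith normal form yields diagonal entries (1,1,1,1).

Boundary ∂_2: C_2 → C_1 acts by ∂[p,q,r] = [q,r] − [p,r] + [p,q]. For instance
  ∂cde = de − ce + cd,
  ∂abe = be − ae + ab.
The 10×10 boundary matrix has rank 6 and Smith normal form diag(1,1,1,1,1,1).

Boundary ∂_3: C_3 → C_2 sends each 3-simplex σ to the alternating sum Σ_i (−1)^i (σ with its i-th vertex removed). For instance
  ∂abde = bde − ade + abe − abd,
  ∂bcde = cde − bde + bce − bcd.
This gives a 10×5 integer matrix of rank 4; reducing to Smith normal form yields diagonal entries (1,1,1,1).

From H_k ≅ ker(∂_k) / im(∂_{k+1}) we obtain:

  H_1: rank ker ∂_1 − rank ∂_2 = (10 − 4) − 6 = 0, and the invariant factors of ∂_2 are all 1, so H_1 ≅ 0.

H_1 = 0.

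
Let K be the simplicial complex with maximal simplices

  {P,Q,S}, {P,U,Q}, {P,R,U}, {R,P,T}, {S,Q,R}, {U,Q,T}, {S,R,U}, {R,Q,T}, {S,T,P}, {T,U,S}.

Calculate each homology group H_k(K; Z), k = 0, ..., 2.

K has 6 vertices, 15 edges, 10 triangles.
rank ∂_0 = 0, rank ∂_1 = 5 ⇒ b_0 = 6 − 0 − 5 = 1; all invariant factors of ∂_1 are 1 so no torsion. So H_0 ≅ Z.
rank ∂_1 = 5, rank ∂_2 = 10 ⇒ b_1 = 15 − 5 − 10 = 0; ∂_2 has invariant factor(s) [2] giving torsion. So H_1 ≅ Z_2.
rank ∂_2 = 10, rank ∂_3 = 0 ⇒ b_2 = 10 − 10 − 0 = 0. So H_2 ≅ 0.

H_0 = Z,  H_1 = Z_2,  H_2 = 0.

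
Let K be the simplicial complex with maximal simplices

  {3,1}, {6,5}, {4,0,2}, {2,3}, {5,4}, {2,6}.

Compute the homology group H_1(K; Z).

Fix the vertex order 0 < 1 < 2 < 3 < 4 < 5 < 6 and write every simplex with vertices in increasing order. Then dim K = 2 and the simplices of K are:

  0-simplices (7): [0], [1], [2], [3], [4], [5], [6]
  1-simplices (8): [0,2], [0,4], [1,3], [2,3], [2,4], [2,6], [4,5], [5,6]
  2-simplices (1): [0,2,4]

Hence C_0 ≅ Z^7, C_1 ≅ Z^8, C_2 ≅ Z^1.

Boundary ∂_1: C_1 → C_0 maps an edge to its endpoints' difference, ∂[p,q] = q − p. For instance
  ∂[0,2] = [2] − [0].
As a 7×8 matrix over Z this has rank 6, with invariant factors (1,1,1,1,1,1).

Boundary ∂_2: C_2 → C_1 sends each 2-simplex [p,q,r] to [q,r] − [p,r] + [p,q]. For instance
  ∂[0,2,4] = [2,4] − [0,4] + [0,2].
The resulting 8×1 matrix has rank 1, and its Smith normal form has invariant factors (1).

Now H_k = ker ∂_k / im ∂_{k+1}, so:

  H_1: rank ker ∂_1 − rank ∂_2 = (8 − 6) − 1 = 1, and the invariant factors of ∂_2 are all 1, so H_1 = Z.

H_1 ≅ Z.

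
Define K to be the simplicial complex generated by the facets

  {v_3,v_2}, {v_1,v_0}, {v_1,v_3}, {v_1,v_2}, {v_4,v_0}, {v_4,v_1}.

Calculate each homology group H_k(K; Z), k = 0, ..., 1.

H_0 = Z,  H_1 = Z^2.

Take the total order v_0 < v_1 < v_2 < v_3 < v_4 on the vertex set. Then K (dimension 1) consists of the simplices:

  0-simplices (5): [v_0], [v_1], [v_2], [v_3], [v_4]
  1-simplices (6): [v_0,v_1], [v_0,v_4], [v_1,v_2], [v_1,v_3], [v_1,v_4], [v_2,v_3]

giving chain groups C_0 ≅ Z^5, C_1 ≅ Z^6.

The boundary map ∂_1: C_1 → C_0 is given by ∂[p,q] = [q] − [p]. For instance
  ∂[v_1,v_2] = [v_2] − [v_1].
This gives a 5×6 integer matrix of rank 4; reducing to Smith normal form yields diagonal entries (1,1,1,1).

From H_k ≅ ker(∂_k) / im(∂_{k+1}) we obtain:

  H_0: rank C_0 − rank ∂_1 = 5 − 4 = 1, and the invariant factors of ∂_1 are all 1, so H_0 ≅ Z.
  H_1: rank ker ∂_1 − rank ∂_2 = (6 − 4) − 0 = 2, and there is no ∂_2, so H_1 ≅ Z^2.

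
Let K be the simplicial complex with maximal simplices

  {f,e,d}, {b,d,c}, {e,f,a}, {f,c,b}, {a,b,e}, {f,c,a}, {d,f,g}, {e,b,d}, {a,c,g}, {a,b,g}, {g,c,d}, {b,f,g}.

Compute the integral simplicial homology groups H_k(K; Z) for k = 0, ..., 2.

We work with the vertex ordering a < b < c < d < e < f < g. The simplices of K, each written with vertices in increasing order, are:

  0-simplices (7): a, b, c, d, e, f, g
  1-simplices (18): ab, ac, ae, af, ag, bc, bd, be, bf, bg, cd, cf, cg, de, df, dg, ef, fg
  2-simplices (12): abe, abg, acf, acg, aef, bcd, bcf, bde, bfg, cdg, def, dfg

giving chain groups C_0 ≅ Z^7, C_1 ≅ Z^18, C_2 ≅ Z^12.

∂_1: C_1 → C_0 sends each edge [p,q] (with p < q) to q − p. For instance
  ∂ag = g − a.
As a 7×18 matrix over Z this has rank 6, with invariant factors (1,1,1,1,1,1).

The boundary map ∂_2: C_2 → C_1 acts by ∂[p,q,r] = [q,r] − [p,r] + [p,q]. For instance
  ∂bcf = cf − bf + bc,
  ∂cdg = dg − cg + cd.
As a 18×12 matrix over Z this has rank 12, with invariant factors (1,1,1,1,1,1,1,1,1,1,1,2).

From H_k ≅ ker(∂_k) / im(∂_{k+1}) we obtain:

  H_0: rank C_0 − rank ∂_1 = 7 − 6 = 1, and the invariant factors of ∂_1 are all 1, so H_0 ≅ Z.
  H_1: rank ker ∂_1 − rank ∂_2 = (18 − 6) − 12 = 0, and ∂_2 has invariant factor 2 > 1, so H_1 ≅ Z/2.
  H_2: rank ker ∂_2 − rank ∂_3 = (12 − 12) − 0 = 0, and there is no ∂_3, so H_2 ≅ 0.

As a check, the Euler characteristic is 7 − 18 + 12 = 1, which agrees with 1 − 0 + 0 = 1.
(K is a triangulation of the real projective plane RP^2.)

H_0 ≅ Z,  H_1 ≅ Z/2,  H_2 = 0.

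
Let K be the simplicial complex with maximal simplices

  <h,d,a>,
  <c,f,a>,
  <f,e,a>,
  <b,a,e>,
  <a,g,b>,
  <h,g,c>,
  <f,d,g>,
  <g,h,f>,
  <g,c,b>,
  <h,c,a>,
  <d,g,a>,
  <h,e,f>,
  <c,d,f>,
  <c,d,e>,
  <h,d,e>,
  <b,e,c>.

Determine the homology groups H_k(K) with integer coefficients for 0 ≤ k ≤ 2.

H_0 ≅ Z,  H_1 ≅ Z^2,  H_2 ≅ Z.

K has 8 vertices, 24 edges, 16 triangles.
rank ∂_0 = 0, rank ∂_1 = 7 ⇒ b_0 = 8 − 0 − 7 = 1; all invariant factors of ∂_1 are 1 so no torsion. So H_0 ≅ Z.
rank ∂_1 = 7, rank ∂_2 = 15 ⇒ b_1 = 24 − 7 − 15 = 2; all invariant factors of ∂_2 are 1 so no torsion. So H_1 ≅ Z^2.
rank ∂_2 = 15, rank ∂_3 = 0 ⇒ b_2 = 16 − 15 − 0 = 1. So H_2 ≅ Z.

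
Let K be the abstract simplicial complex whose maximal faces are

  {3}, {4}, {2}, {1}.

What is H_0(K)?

H_0 = Z^4.

We work with the vertex ordering 1 < 2 < 3 < 4. The simplices of K, each written with vertices in increasing order, are:

  0-simplices (4): [1], [2], [3], [4]

so the chain groups are C_0 ≅ Z^4.

Computing H_k = (kernel of ∂_k) / (image of ∂_{k+1}):

  H_0: rank C_0 − rank ∂_1 = 4 − 0 = 4, and there is no ∂_1, so H_0 ≅ Z^4.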